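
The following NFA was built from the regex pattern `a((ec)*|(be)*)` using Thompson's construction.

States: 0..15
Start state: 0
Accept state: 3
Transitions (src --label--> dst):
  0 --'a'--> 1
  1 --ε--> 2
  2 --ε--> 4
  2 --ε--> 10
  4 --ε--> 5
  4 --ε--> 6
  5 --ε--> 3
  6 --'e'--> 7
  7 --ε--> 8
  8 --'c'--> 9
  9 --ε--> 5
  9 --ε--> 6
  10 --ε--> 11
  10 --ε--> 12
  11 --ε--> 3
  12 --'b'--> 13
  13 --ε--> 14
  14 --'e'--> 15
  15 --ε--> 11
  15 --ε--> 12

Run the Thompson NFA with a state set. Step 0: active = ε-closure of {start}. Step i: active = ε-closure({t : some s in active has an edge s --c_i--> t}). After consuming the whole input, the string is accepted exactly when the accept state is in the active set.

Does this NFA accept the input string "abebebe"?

Answer: ACCEPT

Derivation:
initial (ε-close {0}): {0}
'a' @ 1: {1,2,3,4,5,6,10,11,12}  ✓accept
'b' @ 2: {13,14}
'e' @ 3: {3,11,12,15}  ✓accept
'b' @ 4: {13,14}
'e' @ 5: {3,11,12,15}  ✓accept
'b' @ 6: {13,14}
'e' @ 7: {3,11,12,15}  ✓accept
after full input: {3,11,12,15}  (accept=3 in)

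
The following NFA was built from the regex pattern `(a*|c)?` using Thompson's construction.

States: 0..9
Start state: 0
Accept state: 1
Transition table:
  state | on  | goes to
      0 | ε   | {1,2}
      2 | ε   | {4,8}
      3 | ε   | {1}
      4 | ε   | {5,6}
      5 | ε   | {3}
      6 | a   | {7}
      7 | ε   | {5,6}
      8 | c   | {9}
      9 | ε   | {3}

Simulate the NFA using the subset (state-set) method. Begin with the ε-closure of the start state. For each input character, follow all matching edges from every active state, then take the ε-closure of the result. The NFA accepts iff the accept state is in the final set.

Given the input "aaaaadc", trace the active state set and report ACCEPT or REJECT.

start: ε-closure({0}) = {0,1,2,3,4,5,6,8}
'a' @ 1: {1,3,5,6,7}  ✓accept
'a' @ 2: {1,3,5,6,7}  ✓accept
'a' @ 3: {1,3,5,6,7}  ✓accept
'a' @ 4: {1,3,5,6,7}  ✓accept
'a' @ 5: {1,3,5,6,7}  ✓accept
'd' @ 6: {}  — no active states
rest 'c' ignored (set empty)
end set {} — state 1 not in

Answer: REJECT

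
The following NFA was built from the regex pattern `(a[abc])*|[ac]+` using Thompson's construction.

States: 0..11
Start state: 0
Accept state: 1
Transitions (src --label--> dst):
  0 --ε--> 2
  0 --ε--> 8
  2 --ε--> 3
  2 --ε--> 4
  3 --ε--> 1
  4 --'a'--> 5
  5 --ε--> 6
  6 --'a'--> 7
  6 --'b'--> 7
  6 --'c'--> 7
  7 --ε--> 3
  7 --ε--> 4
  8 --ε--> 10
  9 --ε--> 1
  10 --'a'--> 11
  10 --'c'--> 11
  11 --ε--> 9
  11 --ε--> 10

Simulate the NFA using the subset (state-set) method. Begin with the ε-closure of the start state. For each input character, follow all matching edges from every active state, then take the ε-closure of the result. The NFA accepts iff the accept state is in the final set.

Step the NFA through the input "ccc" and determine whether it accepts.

Answer: ACCEPT

Trace:
start: ε-closure({0}) = {0,1,2,3,4,8,10}
'c' @ 1: {1,9,10,11}  ✓accept
'c' @ 2: {1,9,10,11}  ✓accept
'c' @ 3: {1,9,10,11}  ✓accept
after full input: {1,9,10,11}  (accept=1 in)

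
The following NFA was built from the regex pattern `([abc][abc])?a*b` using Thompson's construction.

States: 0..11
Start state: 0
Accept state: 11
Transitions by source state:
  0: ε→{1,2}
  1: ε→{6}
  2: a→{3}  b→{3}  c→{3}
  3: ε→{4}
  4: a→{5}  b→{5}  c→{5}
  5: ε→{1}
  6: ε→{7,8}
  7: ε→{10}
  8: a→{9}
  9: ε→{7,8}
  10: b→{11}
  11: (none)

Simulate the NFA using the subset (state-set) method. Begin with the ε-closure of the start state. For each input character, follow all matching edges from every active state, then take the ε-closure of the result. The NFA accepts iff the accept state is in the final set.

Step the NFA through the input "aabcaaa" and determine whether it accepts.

Answer: REJECT

Steps:
initial (ε-close {0}): {0,1,2,6,7,8,10}
'a' @ 1: {3,4,7,8,9,10}
'a' @ 2: {1,5,6,7,8,9,10}
'b' @ 3: {11}  (accept∈set)
'c' @ 4: {}  — dead — no transitions
rest 'aaa' ignored (set empty)
end set {} — state 11 not in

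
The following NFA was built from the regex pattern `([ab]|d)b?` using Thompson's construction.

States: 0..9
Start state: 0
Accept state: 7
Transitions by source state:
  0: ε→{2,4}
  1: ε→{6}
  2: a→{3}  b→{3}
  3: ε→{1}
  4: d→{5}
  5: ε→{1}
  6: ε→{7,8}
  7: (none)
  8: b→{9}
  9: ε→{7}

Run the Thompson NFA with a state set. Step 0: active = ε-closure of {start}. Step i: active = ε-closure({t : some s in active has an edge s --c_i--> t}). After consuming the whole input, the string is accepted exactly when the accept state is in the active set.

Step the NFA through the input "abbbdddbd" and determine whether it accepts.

Answer: REJECT

Trace:
start: ε-closure({0}) = {0,2,4}
'a' @ 1: {1,3,6,7,8}  (accept∈set)
'b' @ 2: {7,9}  (accept∈set)
'b' @ 3: {}  — state set empty
rest 'bdddbd' ignored (set empty)
after full input: {}  (accept=7 not in)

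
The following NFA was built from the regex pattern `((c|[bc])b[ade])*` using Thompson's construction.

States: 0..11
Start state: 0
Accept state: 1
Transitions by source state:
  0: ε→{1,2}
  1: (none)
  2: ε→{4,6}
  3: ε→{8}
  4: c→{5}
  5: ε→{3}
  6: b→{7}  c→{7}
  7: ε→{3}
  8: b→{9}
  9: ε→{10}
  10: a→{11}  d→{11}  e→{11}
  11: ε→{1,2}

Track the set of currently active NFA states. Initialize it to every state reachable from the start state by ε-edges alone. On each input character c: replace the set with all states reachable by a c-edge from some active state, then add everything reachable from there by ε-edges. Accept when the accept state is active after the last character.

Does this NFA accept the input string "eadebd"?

Answer: REJECT

Derivation:
start: ε-closure({0}) = {0,1,2,4,6}
'e' @ 1: {}  — dead — no transitions
rest 'adebd' ignored (set empty)
after full input: {}  (accept=1 not in)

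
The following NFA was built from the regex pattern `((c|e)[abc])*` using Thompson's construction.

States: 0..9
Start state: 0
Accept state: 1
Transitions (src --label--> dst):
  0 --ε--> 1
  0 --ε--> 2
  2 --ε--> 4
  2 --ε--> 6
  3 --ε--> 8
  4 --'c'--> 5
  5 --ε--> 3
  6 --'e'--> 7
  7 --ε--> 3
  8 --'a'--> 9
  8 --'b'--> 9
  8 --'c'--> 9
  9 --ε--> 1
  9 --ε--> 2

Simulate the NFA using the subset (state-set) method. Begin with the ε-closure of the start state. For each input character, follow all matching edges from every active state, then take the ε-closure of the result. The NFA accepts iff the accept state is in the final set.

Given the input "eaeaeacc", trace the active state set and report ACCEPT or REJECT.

Answer: ACCEPT

Steps:
S₀ = ε-closure({0}) = {0,1,2,4,6}
'e' @ 1: {3,7,8}
'a' @ 2: {1,2,4,6,9}  [accepting]
'e' @ 3: {3,7,8}
'a' @ 4: {1,2,4,6,9}  [accepting]
'e' @ 5: {3,7,8}
'a' @ 6: {1,2,4,6,9}  [accepting]
'c' @ 7: {3,5,8}
'c' @ 8: {1,2,4,6,9}  [accepting]
end set {1,2,4,6,9} — state 1 in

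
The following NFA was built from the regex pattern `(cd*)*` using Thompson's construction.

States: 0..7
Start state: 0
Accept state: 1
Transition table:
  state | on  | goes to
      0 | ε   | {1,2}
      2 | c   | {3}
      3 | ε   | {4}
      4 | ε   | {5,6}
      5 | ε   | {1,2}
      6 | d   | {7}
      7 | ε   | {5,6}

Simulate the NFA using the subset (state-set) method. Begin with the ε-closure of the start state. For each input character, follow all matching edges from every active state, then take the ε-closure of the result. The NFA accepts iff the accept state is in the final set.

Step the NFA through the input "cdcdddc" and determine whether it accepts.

start: ε-closure({0}) = {0,1,2}
'c' @ 1: {1,2,3,4,5,6}  [accepting]
'd' @ 2: {1,2,5,6,7}  [accepting]
'c' @ 3: {1,2,3,4,5,6}  [accepting]
'd' @ 4: {1,2,5,6,7}  [accepting]
'd' @ 5: {1,2,5,6,7}  [accepting]
'd' @ 6: {1,2,5,6,7}  [accepting]
'c' @ 7: {1,2,3,4,5,6}  [accepting]
final: {1,2,3,4,5,6}; accept 1 in set

Answer: ACCEPT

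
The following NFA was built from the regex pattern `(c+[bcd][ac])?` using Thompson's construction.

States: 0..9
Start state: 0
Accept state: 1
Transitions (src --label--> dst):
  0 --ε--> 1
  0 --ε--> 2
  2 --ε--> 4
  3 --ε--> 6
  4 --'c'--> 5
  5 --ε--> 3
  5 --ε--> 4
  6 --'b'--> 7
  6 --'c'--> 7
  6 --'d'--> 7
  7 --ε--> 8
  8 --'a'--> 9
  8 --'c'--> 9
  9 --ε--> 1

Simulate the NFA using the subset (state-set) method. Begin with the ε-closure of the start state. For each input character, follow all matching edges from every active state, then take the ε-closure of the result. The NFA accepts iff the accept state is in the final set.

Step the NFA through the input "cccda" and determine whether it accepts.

initial (ε-close {0}): {0,1,2,4}
'c' @ 1: {3,4,5,6}
'c' @ 2: {3,4,5,6,7,8}
'c' @ 3: {1,3,4,5,6,7,8,9}  [accepting]
'd' @ 4: {7,8}
'a' @ 5: {1,9}  [accepting]
end set {1,9} — state 1 in

Answer: ACCEPT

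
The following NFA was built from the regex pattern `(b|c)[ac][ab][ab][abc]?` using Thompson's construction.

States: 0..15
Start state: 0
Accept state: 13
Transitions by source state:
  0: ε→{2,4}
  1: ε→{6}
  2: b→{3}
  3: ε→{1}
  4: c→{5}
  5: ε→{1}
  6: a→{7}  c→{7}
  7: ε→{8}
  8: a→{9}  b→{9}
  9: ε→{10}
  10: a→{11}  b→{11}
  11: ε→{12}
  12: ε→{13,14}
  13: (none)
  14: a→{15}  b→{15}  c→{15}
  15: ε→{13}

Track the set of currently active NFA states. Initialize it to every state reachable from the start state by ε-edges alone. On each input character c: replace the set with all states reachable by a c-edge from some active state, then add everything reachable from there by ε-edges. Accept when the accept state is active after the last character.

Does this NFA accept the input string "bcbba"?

S₀ = ε-closure({0}) = {0,2,4}
'b' @ 1: {1,3,6}
'c' @ 2: {7,8}
'b' @ 3: {9,10}
'b' @ 4: {11,12,13,14}  [accepting]
'a' @ 5: {13,15}  [accepting]
after full input: {13,15}  (accept=13 in)

Answer: ACCEPT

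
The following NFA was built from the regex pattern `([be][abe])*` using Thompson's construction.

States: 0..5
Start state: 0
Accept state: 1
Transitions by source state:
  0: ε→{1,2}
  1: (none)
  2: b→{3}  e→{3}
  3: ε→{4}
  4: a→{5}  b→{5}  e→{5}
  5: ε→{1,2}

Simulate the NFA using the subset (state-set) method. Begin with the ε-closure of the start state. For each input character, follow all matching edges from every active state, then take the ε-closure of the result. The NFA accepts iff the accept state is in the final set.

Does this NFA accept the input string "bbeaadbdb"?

Answer: REJECT

Trace:
start: ε-closure({0}) = {0,1,2}
'b' @ 1: {3,4}
'b' @ 2: {1,2,5}  ✓accept
'e' @ 3: {3,4}
'a' @ 4: {1,2,5}  ✓accept
'a' @ 5: {}  — no active states
rest 'dbdb' ignored (set empty)
end set {} — state 1 not in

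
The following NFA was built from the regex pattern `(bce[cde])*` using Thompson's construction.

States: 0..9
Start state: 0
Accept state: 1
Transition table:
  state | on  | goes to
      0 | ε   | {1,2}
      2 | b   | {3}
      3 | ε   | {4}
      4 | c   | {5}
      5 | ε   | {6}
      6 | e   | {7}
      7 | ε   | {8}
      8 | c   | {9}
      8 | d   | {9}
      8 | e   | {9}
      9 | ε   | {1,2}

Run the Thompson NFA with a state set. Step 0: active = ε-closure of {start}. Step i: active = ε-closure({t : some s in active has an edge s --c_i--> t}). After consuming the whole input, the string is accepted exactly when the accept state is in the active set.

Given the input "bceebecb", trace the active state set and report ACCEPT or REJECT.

Answer: REJECT

Trace:
start: ε-closure({0}) = {0,1,2}
'b' @ 1: {3,4}
'c' @ 2: {5,6}
'e' @ 3: {7,8}
'e' @ 4: {1,2,9}  [accepting]
'b' @ 5: {3,4}
'e' @ 6: {}  — state set empty
rest 'cb' ignored (set empty)
after full input: {}  (accept=1 not in)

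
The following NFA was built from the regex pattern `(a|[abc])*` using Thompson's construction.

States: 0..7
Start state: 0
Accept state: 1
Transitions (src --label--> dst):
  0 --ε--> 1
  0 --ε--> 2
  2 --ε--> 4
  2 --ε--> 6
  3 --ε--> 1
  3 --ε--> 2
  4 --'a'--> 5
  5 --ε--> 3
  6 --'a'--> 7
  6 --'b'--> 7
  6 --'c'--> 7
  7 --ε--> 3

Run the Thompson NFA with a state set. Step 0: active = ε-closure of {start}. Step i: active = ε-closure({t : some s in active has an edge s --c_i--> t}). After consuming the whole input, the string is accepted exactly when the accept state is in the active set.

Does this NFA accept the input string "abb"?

start: ε-closure({0}) = {0,1,2,4,6}
'a' @ 1: {1,2,3,4,5,6,7}  (accept∈set)
'b' @ 2: {1,2,3,4,6,7}  (accept∈set)
'b' @ 3: {1,2,3,4,6,7}  (accept∈set)
end set {1,2,3,4,6,7} — state 1 in

Answer: ACCEPT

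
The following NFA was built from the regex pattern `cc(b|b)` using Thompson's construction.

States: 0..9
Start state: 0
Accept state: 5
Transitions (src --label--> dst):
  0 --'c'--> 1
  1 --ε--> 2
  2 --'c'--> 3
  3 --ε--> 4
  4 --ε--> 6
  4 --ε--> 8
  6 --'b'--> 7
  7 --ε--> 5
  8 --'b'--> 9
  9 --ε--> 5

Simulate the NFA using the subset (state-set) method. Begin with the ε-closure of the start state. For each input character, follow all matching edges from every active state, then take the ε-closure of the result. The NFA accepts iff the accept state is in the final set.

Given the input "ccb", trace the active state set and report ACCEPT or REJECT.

Answer: ACCEPT

Derivation:
S₀ = ε-closure({0}) = {0}
'c' @ 1: {1,2}
'c' @ 2: {3,4,6,8}
'b' @ 3: {5,7,9}  ✓accept
after full input: {5,7,9}  (accept=5 in)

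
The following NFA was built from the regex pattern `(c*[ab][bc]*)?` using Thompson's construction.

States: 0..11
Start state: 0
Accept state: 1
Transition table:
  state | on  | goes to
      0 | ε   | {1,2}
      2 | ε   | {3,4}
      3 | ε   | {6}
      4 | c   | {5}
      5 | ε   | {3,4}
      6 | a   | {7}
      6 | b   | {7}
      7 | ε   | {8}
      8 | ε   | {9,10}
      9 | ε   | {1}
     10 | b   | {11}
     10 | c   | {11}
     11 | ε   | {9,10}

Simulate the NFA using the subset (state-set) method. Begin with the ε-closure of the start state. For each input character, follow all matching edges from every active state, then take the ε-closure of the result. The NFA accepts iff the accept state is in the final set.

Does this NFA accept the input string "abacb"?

initial (ε-close {0}): {0,1,2,3,4,6}
'a' @ 1: {1,7,8,9,10}  [accepting]
'b' @ 2: {1,9,10,11}  [accepting]
'a' @ 3: {}  — no active states
rest 'cb' ignored (set empty)
end set {} — state 1 not in

Answer: REJECT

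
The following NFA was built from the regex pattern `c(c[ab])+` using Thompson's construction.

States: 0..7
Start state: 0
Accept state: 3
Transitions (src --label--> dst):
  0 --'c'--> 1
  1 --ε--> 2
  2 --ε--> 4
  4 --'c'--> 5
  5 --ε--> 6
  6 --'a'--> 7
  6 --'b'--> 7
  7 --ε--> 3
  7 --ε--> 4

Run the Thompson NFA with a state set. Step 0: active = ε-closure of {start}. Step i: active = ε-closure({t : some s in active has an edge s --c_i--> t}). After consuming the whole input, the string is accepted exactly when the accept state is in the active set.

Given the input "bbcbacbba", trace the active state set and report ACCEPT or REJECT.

Answer: REJECT

Trace:
S₀ = ε-closure({0}) = {0}
'b' @ 1: {}  — state set empty
rest 'bcbacbba' ignored (set empty)
after full input: {}  (accept=3 not in)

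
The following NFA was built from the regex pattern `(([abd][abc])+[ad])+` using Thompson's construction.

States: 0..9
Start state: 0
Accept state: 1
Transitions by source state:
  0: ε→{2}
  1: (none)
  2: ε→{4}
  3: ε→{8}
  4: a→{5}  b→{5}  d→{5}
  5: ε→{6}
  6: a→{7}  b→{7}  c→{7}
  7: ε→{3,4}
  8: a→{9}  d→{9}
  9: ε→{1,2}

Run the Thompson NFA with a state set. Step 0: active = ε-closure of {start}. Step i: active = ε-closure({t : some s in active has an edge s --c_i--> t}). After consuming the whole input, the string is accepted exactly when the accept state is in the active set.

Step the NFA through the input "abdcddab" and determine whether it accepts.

Answer: REJECT

Trace:
S₀ = ε-closure({0}) = {0,2,4}
'a' @ 1: {5,6}
'b' @ 2: {3,4,7,8}
'd' @ 3: {1,2,4,5,6,9}  [accepting]
'c' @ 4: {3,4,7,8}
'd' @ 5: {1,2,4,5,6,9}  [accepting]
'd' @ 6: {5,6}
'a' @ 7: {3,4,7,8}
'b' @ 8: {5,6}
final: {5,6}; accept 1 not in set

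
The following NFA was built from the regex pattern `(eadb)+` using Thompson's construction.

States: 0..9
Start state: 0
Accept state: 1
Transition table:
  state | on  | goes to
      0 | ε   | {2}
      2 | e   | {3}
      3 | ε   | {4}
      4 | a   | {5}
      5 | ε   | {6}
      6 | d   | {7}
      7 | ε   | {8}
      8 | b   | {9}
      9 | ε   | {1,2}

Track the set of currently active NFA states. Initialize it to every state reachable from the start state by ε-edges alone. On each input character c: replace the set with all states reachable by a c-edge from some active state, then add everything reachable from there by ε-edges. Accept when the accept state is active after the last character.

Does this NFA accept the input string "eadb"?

initial (ε-close {0}): {0,2}
'e' @ 1: {3,4}
'a' @ 2: {5,6}
'd' @ 3: {7,8}
'b' @ 4: {1,2,9}  ✓accept
after full input: {1,2,9}  (accept=1 in)

Answer: ACCEPT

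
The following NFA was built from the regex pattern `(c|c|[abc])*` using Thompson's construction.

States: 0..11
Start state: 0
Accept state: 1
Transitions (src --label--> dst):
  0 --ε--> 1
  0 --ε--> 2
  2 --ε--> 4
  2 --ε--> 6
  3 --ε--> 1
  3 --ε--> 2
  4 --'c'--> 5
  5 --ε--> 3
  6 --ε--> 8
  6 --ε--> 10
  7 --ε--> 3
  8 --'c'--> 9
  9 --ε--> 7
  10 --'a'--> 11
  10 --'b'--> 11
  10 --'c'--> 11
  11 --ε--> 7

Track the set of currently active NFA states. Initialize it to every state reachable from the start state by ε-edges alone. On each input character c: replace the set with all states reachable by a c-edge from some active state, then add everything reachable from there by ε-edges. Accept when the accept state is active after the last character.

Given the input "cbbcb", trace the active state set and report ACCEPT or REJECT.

Answer: ACCEPT

Steps:
initial (ε-close {0}): {0,1,2,4,6,8,10}
'c' @ 1: {1,2,3,4,5,6,7,8,9,10,11}  [accepting]
'b' @ 2: {1,2,3,4,6,7,8,10,11}  [accepting]
'b' @ 3: {1,2,3,4,6,7,8,10,11}  [accepting]
'c' @ 4: {1,2,3,4,5,6,7,8,9,10,11}  [accepting]
'b' @ 5: {1,2,3,4,6,7,8,10,11}  [accepting]
after full input: {1,2,3,4,6,7,8,10,11}  (accept=1 in)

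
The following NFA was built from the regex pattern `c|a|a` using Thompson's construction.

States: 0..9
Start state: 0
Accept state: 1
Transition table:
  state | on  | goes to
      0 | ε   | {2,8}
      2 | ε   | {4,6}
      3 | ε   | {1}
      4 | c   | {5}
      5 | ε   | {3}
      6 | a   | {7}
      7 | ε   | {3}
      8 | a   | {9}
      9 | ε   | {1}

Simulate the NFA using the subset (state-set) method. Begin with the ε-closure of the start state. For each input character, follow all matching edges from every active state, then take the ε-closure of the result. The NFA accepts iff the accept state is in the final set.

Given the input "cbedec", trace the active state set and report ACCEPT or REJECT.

start: ε-closure({0}) = {0,2,4,6,8}
'c' @ 1: {1,3,5}  [accepting]
'b' @ 2: {}  — state set empty
rest 'edec' ignored (set empty)
end set {} — state 1 not in

Answer: REJECT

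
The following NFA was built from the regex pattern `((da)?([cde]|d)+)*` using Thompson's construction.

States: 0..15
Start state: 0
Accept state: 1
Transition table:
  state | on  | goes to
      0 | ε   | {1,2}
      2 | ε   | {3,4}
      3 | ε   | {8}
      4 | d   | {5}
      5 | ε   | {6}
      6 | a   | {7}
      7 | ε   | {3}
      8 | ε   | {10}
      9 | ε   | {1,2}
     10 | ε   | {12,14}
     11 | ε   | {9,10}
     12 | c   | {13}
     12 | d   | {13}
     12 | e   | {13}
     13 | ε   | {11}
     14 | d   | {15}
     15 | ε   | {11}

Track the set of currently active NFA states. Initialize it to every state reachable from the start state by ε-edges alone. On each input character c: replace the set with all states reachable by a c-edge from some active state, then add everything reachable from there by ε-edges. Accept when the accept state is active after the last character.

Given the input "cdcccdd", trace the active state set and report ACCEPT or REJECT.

initial (ε-close {0}): {0,1,2,3,4,8,10,12,14}
'c' @ 1: {1,2,3,4,8,9,10,11,12,13,14}  ✓accept
'd' @ 2: {1,2,3,4,5,6,8,9,10,11,12,13,14,15}  ✓accept
'c' @ 3: {1,2,3,4,8,9,10,11,12,13,14}  ✓accept
'c' @ 4: {1,2,3,4,8,9,10,11,12,13,14}  ✓accept
'c' @ 5: {1,2,3,4,8,9,10,11,12,13,14}  ✓accept
'd' @ 6: {1,2,3,4,5,6,8,9,10,11,12,13,14,15}  ✓accept
'd' @ 7: {1,2,3,4,5,6,8,9,10,11,12,13,14,15}  ✓accept
after full input: {1,2,3,4,5,6,8,9,10,11,12,13,14,15}  (accept=1 in)

Answer: ACCEPT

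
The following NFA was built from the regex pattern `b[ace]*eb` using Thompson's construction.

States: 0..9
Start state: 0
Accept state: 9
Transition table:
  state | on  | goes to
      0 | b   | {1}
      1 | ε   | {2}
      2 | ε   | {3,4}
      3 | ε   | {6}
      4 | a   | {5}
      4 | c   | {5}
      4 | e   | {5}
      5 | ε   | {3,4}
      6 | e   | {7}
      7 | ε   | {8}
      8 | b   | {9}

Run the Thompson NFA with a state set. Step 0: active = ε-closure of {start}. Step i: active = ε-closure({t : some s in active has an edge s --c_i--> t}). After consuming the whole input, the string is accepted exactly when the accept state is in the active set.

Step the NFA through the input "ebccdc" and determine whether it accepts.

Answer: REJECT

Steps:
initial (ε-close {0}): {0}
'e' @ 1: {}  — state set empty
rest 'bccdc' ignored (set empty)
final: {}; accept 9 not in set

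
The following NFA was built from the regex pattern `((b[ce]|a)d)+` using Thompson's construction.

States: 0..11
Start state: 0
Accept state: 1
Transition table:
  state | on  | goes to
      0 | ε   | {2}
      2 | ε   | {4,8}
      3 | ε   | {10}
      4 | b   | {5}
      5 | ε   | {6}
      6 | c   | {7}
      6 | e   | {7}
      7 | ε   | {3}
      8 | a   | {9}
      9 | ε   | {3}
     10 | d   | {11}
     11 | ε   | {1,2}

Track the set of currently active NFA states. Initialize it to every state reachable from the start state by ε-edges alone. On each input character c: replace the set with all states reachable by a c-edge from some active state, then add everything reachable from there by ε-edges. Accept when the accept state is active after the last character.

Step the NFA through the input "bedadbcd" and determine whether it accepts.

Answer: ACCEPT

Steps:
start: ε-closure({0}) = {0,2,4,8}
'b' @ 1: {5,6}
'e' @ 2: {3,7,10}
'd' @ 3: {1,2,4,8,11}  [accepting]
'a' @ 4: {3,9,10}
'd' @ 5: {1,2,4,8,11}  [accepting]
'b' @ 6: {5,6}
'c' @ 7: {3,7,10}
'd' @ 8: {1,2,4,8,11}  [accepting]
final: {1,2,4,8,11}; accept 1 in set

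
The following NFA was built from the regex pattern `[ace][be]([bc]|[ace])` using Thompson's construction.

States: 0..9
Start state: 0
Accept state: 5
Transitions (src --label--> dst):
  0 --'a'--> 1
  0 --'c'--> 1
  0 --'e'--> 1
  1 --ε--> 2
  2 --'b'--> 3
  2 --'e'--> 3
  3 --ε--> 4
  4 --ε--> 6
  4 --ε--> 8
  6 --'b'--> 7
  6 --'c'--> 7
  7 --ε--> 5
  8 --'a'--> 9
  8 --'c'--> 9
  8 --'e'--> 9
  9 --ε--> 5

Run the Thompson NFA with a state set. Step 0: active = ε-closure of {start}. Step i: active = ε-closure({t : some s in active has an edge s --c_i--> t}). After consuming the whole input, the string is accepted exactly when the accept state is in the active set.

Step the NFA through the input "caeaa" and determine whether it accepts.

start: ε-closure({0}) = {0}
'c' @ 1: {1,2}
'a' @ 2: {}  — no active states
rest 'eaa' ignored (set empty)
final: {}; accept 5 not in set

Answer: REJECT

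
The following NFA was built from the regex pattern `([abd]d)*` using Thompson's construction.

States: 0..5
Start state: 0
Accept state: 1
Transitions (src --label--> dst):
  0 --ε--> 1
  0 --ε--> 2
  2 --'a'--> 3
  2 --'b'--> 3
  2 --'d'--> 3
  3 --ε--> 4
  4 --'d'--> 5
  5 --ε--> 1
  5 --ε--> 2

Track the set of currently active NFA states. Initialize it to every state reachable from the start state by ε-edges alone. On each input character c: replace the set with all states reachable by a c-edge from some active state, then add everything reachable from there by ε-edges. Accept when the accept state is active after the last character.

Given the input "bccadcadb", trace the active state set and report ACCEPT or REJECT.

start: ε-closure({0}) = {0,1,2}
'b' @ 1: {3,4}
'c' @ 2: {}  — state set empty
rest 'cadcadb' ignored (set empty)
end set {} — state 1 not in

Answer: REJECT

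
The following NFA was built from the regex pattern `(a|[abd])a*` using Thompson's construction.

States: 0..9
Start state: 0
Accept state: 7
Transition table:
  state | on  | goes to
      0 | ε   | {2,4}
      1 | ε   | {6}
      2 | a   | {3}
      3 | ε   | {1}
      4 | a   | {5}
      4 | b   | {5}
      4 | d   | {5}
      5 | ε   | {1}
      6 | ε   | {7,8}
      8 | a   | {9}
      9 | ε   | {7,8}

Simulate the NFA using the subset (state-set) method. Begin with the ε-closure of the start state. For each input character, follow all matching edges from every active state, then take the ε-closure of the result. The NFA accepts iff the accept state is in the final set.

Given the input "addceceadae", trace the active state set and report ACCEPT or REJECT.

start: ε-closure({0}) = {0,2,4}
'a' @ 1: {1,3,5,6,7,8}  ✓accept
'd' @ 2: {}  — no active states
rest 'dceceadae' ignored (set empty)
after full input: {}  (accept=7 not in)

Answer: REJECT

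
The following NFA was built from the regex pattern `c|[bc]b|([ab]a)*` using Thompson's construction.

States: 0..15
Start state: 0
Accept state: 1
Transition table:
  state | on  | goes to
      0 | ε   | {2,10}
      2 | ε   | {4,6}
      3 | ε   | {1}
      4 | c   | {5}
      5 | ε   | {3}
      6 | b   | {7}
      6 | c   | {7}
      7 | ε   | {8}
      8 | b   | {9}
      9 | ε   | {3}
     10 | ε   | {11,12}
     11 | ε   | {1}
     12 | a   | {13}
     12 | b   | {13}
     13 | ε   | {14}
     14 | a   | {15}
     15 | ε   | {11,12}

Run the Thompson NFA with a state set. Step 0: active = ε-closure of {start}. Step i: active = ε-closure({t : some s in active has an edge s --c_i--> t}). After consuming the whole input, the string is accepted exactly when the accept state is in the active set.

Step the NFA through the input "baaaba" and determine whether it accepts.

Answer: ACCEPT

Trace:
start: ε-closure({0}) = {0,1,2,4,6,10,11,12}
'b' @ 1: {7,8,13,14}
'a' @ 2: {1,11,12,15}  ✓accept
'a' @ 3: {13,14}
'a' @ 4: {1,11,12,15}  ✓accept
'b' @ 5: {13,14}
'a' @ 6: {1,11,12,15}  ✓accept
final: {1,11,12,15}; accept 1 in set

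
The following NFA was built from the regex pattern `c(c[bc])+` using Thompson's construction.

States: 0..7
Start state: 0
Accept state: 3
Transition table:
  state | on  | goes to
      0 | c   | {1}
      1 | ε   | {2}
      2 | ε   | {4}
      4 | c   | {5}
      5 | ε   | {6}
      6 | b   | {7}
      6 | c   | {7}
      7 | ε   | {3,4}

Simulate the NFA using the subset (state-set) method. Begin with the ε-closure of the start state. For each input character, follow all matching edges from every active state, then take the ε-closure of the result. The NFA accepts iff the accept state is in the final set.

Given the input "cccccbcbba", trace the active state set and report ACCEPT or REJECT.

initial (ε-close {0}): {0}
'c' @ 1: {1,2,4}
'c' @ 2: {5,6}
'c' @ 3: {3,4,7}  [accepting]
'c' @ 4: {5,6}
'c' @ 5: {3,4,7}  [accepting]
'b' @ 6: {}  — dead — no transitions
rest 'cbba' ignored (set empty)
final: {}; accept 3 not in set

Answer: REJECT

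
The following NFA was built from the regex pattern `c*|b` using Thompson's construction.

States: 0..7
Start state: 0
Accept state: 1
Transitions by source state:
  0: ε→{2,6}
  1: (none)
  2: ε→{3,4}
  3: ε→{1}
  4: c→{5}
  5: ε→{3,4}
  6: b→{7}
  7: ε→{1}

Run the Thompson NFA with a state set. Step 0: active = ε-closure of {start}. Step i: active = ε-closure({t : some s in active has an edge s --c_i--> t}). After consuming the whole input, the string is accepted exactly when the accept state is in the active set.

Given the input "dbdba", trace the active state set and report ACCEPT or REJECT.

start: ε-closure({0}) = {0,1,2,3,4,6}
'd' @ 1: {}  — state set empty
rest 'bdba' ignored (set empty)
after full input: {}  (accept=1 not in)

Answer: REJECT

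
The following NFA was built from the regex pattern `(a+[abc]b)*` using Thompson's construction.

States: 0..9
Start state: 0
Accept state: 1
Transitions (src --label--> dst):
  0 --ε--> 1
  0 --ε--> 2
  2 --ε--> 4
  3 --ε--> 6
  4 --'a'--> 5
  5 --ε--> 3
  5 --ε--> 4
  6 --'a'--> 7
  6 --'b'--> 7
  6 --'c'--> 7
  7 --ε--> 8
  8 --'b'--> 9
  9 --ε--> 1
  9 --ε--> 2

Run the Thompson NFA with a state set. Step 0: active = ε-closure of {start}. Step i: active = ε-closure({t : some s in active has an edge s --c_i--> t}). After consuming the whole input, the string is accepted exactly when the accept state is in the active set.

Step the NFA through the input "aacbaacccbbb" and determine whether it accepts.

S₀ = ε-closure({0}) = {0,1,2,4}
'a' @ 1: {3,4,5,6}
'a' @ 2: {3,4,5,6,7,8}
'c' @ 3: {7,8}
'b' @ 4: {1,2,4,9}  (accept∈set)
'a' @ 5: {3,4,5,6}
'a' @ 6: {3,4,5,6,7,8}
'c' @ 7: {7,8}
'c' @ 8: {}  — state set empty
rest 'cbbb' ignored (set empty)
end set {} — state 1 not in

Answer: REJECT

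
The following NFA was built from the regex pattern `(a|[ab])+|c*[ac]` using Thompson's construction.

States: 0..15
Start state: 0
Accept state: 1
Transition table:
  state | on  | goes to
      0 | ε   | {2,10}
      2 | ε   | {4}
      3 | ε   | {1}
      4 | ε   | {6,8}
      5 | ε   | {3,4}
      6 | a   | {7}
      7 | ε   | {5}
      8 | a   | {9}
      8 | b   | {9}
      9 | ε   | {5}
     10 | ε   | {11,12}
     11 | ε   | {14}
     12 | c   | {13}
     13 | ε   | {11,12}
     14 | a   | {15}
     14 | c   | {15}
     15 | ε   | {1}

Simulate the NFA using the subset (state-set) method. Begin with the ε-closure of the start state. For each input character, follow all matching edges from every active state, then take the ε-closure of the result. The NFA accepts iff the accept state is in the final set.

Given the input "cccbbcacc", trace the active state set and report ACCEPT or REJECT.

start: ε-closure({0}) = {0,2,4,6,8,10,11,12,14}
'c' @ 1: {1,11,12,13,14,15}  (accept∈set)
'c' @ 2: {1,11,12,13,14,15}  (accept∈set)
'c' @ 3: {1,11,12,13,14,15}  (accept∈set)
'b' @ 4: {}  — dead — no transitions
rest 'bcacc' ignored (set empty)
final: {}; accept 1 not in set

Answer: REJECT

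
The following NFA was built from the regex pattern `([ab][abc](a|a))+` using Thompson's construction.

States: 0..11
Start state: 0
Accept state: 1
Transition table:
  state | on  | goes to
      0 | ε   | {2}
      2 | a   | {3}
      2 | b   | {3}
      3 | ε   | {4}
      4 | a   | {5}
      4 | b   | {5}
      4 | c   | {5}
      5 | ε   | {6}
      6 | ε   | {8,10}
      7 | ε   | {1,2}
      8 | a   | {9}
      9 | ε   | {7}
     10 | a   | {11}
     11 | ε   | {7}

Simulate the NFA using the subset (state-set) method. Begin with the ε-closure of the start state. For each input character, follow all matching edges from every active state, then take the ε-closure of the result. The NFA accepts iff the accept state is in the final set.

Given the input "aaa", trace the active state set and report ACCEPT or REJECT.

Answer: ACCEPT

Steps:
initial (ε-close {0}): {0,2}
'a' @ 1: {3,4}
'a' @ 2: {5,6,8,10}
'a' @ 3: {1,2,7,9,11}  ✓accept
final: {1,2,7,9,11}; accept 1 in set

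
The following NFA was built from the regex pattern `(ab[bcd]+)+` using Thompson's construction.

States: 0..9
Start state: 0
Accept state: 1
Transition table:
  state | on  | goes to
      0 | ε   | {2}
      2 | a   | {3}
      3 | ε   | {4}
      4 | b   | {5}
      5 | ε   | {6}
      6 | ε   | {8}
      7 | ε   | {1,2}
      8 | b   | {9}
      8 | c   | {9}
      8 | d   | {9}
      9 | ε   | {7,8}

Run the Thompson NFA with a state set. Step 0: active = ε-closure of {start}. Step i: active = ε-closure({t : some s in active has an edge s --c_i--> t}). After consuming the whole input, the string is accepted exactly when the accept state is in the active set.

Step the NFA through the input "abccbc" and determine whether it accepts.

start: ε-closure({0}) = {0,2}
'a' @ 1: {3,4}
'b' @ 2: {5,6,8}
'c' @ 3: {1,2,7,8,9}  (accept∈set)
'c' @ 4: {1,2,7,8,9}  (accept∈set)
'b' @ 5: {1,2,7,8,9}  (accept∈set)
'c' @ 6: {1,2,7,8,9}  (accept∈set)
final: {1,2,7,8,9}; accept 1 in set

Answer: ACCEPT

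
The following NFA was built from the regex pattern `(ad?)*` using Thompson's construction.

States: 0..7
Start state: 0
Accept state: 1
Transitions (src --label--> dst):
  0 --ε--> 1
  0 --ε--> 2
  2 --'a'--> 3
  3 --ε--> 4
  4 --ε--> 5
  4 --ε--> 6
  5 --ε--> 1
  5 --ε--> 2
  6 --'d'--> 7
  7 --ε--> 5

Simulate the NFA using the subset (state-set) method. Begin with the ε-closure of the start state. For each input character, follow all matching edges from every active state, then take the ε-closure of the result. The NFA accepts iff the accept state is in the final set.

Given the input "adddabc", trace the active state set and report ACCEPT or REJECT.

S₀ = ε-closure({0}) = {0,1,2}
'a' @ 1: {1,2,3,4,5,6}  ✓accept
'd' @ 2: {1,2,5,7}  ✓accept
'd' @ 3: {}  — state set empty
rest 'dabc' ignored (set empty)
end set {} — state 1 not in

Answer: REJECT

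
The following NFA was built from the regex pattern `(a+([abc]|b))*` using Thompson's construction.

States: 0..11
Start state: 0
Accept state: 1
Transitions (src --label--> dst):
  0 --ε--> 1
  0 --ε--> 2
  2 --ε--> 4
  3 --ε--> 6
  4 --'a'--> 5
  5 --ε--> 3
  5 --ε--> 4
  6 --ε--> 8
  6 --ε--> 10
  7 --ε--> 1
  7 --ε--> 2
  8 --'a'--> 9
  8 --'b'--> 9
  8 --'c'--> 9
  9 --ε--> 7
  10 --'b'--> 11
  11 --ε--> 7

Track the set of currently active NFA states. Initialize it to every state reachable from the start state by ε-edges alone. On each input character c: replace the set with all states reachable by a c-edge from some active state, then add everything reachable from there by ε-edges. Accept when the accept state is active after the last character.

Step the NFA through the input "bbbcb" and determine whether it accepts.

initial (ε-close {0}): {0,1,2,4}
'b' @ 1: {}  — state set empty
rest 'bbcb' ignored (set empty)
after full input: {}  (accept=1 not in)

Answer: REJECT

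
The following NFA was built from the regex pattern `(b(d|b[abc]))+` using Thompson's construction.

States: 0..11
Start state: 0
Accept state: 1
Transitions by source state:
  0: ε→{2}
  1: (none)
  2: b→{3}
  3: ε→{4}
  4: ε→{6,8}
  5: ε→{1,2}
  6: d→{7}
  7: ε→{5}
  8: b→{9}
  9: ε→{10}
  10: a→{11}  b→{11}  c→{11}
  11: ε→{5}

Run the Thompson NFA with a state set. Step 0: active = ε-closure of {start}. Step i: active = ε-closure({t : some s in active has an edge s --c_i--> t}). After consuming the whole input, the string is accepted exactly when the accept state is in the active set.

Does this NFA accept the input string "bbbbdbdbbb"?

S₀ = ε-closure({0}) = {0,2}
'b' @ 1: {3,4,6,8}
'b' @ 2: {9,10}
'b' @ 3: {1,2,5,11}  ✓accept
'b' @ 4: {3,4,6,8}
'd' @ 5: {1,2,5,7}  ✓accept
'b' @ 6: {3,4,6,8}
'd' @ 7: {1,2,5,7}  ✓accept
'b' @ 8: {3,4,6,8}
'b' @ 9: {9,10}
'b' @ 10: {1,2,5,11}  ✓accept
final: {1,2,5,11}; accept 1 in set

Answer: ACCEPT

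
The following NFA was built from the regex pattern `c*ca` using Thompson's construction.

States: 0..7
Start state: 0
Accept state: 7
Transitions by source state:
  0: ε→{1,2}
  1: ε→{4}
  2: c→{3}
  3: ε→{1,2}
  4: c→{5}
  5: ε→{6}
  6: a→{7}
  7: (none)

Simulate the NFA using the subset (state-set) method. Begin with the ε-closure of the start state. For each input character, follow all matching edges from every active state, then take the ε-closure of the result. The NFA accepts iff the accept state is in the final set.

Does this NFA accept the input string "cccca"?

start: ε-closure({0}) = {0,1,2,4}
'c' @ 1: {1,2,3,4,5,6}
'c' @ 2: {1,2,3,4,5,6}
'c' @ 3: {1,2,3,4,5,6}
'c' @ 4: {1,2,3,4,5,6}
'a' @ 5: {7}  (accept∈set)
end set {7} — state 7 in

Answer: ACCEPT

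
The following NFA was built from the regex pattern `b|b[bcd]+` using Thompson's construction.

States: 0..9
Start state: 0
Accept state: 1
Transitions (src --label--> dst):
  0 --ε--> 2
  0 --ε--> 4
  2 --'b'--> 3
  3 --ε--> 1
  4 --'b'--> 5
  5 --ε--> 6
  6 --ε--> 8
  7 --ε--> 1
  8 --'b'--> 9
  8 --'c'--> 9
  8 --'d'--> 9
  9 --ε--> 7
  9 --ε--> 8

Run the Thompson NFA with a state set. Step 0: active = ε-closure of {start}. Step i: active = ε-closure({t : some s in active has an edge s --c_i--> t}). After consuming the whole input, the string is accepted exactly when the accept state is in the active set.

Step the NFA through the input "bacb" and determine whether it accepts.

Answer: REJECT

Derivation:
initial (ε-close {0}): {0,2,4}
'b' @ 1: {1,3,5,6,8}  ✓accept
'a' @ 2: {}  — no active states
rest 'cb' ignored (set empty)
end set {} — state 1 not in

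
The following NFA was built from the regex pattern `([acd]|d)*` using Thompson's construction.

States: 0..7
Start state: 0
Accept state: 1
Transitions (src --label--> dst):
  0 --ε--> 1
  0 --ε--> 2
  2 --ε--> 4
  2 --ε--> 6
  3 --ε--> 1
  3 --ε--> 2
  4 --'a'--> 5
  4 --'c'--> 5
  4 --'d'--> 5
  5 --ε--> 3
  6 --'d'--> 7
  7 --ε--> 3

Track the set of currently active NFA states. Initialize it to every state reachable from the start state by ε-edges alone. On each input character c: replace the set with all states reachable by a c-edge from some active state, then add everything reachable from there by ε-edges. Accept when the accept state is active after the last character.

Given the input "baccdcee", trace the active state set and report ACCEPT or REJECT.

start: ε-closure({0}) = {0,1,2,4,6}
'b' @ 1: {}  — no active states
rest 'accdcee' ignored (set empty)
end set {} — state 1 not in

Answer: REJECT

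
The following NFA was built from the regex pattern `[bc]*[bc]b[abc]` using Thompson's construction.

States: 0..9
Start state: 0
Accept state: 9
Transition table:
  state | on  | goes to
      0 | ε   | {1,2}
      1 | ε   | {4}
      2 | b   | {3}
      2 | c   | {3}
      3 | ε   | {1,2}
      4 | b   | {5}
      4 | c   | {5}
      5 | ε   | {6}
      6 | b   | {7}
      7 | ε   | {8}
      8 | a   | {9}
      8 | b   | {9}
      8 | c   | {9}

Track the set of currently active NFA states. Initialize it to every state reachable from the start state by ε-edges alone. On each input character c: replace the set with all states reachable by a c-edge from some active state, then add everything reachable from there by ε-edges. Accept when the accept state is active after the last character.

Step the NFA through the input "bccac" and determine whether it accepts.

Answer: REJECT

Steps:
start: ε-closure({0}) = {0,1,2,4}
'b' @ 1: {1,2,3,4,5,6}
'c' @ 2: {1,2,3,4,5,6}
'c' @ 3: {1,2,3,4,5,6}
'a' @ 4: {}  — dead — no transitions
rest 'c' ignored (set empty)
final: {}; accept 9 not in set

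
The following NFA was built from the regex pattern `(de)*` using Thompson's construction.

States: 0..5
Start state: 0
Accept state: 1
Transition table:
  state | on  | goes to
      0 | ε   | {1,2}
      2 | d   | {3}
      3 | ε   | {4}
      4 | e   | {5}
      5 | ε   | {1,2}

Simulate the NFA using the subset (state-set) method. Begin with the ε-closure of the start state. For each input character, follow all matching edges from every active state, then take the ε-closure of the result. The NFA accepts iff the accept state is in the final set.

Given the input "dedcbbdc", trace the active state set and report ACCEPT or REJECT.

S₀ = ε-closure({0}) = {0,1,2}
'd' @ 1: {3,4}
'e' @ 2: {1,2,5}  ✓accept
'd' @ 3: {3,4}
'c' @ 4: {}  — dead — no transitions
rest 'bbdc' ignored (set empty)
end set {} — state 1 not in

Answer: REJECT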